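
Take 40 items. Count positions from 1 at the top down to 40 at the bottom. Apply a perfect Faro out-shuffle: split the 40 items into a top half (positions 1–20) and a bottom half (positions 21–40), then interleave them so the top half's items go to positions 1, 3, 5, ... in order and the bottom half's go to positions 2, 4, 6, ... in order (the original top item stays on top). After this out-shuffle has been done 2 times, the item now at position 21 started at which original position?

6

Work backwards from position 21, undoing one out-shuffle at a time:
21 ← 11 ← 6
So the item now at position 21 started at position 6.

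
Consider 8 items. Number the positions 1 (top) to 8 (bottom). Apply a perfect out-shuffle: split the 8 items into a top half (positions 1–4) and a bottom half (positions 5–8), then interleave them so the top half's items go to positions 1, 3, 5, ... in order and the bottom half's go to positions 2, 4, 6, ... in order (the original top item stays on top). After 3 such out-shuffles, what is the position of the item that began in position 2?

2

Track the item's position through each out-shuffle:
2 → 3 → 5 → 2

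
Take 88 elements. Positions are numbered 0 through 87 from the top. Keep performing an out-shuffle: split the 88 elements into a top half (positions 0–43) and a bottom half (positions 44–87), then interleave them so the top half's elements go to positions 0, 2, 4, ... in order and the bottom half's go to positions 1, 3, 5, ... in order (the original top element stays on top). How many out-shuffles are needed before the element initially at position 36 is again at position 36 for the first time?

Follow position 36 under repeated out-shuffles:
36 → 72 → 57 → 27 → 54 → 21 → 42 → 84 → ... → 36 (length 28)
It first returns after 28 out-shuffles.

28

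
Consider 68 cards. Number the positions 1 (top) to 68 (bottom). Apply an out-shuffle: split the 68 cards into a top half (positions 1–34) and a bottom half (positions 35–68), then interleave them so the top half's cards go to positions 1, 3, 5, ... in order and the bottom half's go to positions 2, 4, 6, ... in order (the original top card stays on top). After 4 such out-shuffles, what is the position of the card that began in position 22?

2

Track the card's position through each out-shuffle:
22 → 43 → 18 → 35 → 2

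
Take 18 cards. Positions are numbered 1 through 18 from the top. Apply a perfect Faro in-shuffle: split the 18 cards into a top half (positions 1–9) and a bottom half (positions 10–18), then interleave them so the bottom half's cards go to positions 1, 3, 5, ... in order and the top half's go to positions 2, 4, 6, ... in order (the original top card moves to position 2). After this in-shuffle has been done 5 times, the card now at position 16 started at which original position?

10

Work backwards from position 16, undoing one in-shuffle at a time:
16 ← 8 ← 4 ← 2 ← 1 ← 10
So the card now at position 16 started at position 10.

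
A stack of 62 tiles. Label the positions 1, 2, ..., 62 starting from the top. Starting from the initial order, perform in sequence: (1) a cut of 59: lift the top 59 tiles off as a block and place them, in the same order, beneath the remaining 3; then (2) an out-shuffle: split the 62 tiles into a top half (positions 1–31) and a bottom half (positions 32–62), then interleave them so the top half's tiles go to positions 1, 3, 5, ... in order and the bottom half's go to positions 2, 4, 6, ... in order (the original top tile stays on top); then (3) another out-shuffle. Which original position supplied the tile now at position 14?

47

Undo the operations in reverse order, starting from position 14:
  undo op 3 (out-shuffle, from bottom half): 14 ← 38
  undo op 2 (out-shuffle, from bottom half): 38 ← 50
  undo op 1 (cut 59): 50 ← 47
So the tile at position 14 came from original position 47.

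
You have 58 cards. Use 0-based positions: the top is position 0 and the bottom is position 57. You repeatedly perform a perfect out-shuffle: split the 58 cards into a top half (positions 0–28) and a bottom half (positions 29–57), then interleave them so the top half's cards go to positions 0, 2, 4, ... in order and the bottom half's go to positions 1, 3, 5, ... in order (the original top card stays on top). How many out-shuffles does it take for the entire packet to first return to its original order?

18

The out-shuffle permutes the 58 positions with cycle lengths [1, 1, 2, 18, 18, 18].
Every card is home exactly when every cycle has completed a whole number of laps, i.e. after lcm(1, 2, 18) = 18 out-shuffles.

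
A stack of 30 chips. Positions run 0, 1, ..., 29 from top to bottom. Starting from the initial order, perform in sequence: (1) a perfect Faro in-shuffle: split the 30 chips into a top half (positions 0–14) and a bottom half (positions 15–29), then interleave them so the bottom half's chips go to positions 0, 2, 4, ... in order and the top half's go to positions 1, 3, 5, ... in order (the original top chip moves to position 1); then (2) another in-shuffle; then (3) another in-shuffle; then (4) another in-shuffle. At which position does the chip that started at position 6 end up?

18

Track the chip from position 6 forward through each operation:
  after op 1 (in-shuffle): 6 → 13
  after op 2 (in-shuffle): 13 → 27
  after op 3 (in-shuffle): 27 → 24
  after op 4 (in-shuffle): 24 → 18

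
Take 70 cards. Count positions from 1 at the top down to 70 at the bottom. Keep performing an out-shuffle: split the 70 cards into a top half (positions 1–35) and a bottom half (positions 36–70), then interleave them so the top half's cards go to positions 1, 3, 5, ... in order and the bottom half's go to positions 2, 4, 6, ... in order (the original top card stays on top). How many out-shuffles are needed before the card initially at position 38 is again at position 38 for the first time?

22

Follow position 38 under repeated out-shuffles:
38 → 6 → 11 → 21 → 41 → 12 → 23 → 45 → ... → 38 (length 22)
It first returns after 22 out-shuffles.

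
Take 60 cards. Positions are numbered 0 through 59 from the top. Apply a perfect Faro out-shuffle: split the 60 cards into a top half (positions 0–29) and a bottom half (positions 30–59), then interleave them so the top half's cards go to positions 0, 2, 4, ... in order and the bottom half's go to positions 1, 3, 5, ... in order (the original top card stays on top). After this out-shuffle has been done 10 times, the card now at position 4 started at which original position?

Work backwards from position 4, undoing one out-shuffle at a time:
4 ← 2 ← 1 ← 30 ← 15 ← 37 ← 48 ← 24 ← 12 ← 6 ← 3
So the card now at position 4 started at position 3.

3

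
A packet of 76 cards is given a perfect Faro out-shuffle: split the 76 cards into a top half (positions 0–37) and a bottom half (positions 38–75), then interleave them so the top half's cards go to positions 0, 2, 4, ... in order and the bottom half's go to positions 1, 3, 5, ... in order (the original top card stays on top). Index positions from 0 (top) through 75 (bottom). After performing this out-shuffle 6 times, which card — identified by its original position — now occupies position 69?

Work backwards from position 69, undoing one out-shuffle at a time:
69 ← 72 ← 36 ← 18 ← 9 ← 42 ← 21
So the card now at position 69 started at position 21.

21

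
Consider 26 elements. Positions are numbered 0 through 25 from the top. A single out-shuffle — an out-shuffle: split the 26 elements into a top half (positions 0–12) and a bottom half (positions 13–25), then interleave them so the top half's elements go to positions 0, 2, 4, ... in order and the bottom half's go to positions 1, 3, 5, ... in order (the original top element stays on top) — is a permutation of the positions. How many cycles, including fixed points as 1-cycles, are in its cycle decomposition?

4

Trace each unvisited position around until it returns:
(0) (1 2 4 8 16 7 ... len 20) (5 10 20 15) (25)
4 cycles in total.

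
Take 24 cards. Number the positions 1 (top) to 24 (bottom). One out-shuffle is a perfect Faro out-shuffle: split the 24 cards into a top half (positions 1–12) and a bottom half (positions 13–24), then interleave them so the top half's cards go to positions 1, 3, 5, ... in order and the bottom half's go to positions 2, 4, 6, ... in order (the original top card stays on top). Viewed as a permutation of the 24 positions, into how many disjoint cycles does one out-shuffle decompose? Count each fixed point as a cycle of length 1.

Trace each unvisited position around until it returns:
(1) (2 3 5 9 17 10 ... len 11) (6 11 21 18 12 23 ... len 11) (24)
4 cycles in total.

4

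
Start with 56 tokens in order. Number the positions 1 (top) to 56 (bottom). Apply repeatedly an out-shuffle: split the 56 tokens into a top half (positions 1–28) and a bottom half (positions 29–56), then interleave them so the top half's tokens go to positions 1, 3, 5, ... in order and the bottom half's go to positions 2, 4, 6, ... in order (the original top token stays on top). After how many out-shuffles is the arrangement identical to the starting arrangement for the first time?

The out-shuffle permutes the 56 positions with cycle lengths [1, 1, 4, 10, 20, 20].
Every token is home exactly when every cycle has completed a whole number of laps, i.e. after lcm(1, 4, 10, 20) = 20 out-shuffles.

20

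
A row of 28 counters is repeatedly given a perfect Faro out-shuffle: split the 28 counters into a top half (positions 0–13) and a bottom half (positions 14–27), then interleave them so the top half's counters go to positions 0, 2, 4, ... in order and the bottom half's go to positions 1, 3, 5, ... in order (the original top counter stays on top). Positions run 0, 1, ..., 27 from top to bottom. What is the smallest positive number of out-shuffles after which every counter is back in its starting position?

18

The out-shuffle permutes the 28 positions with cycle lengths [1, 1, 2, 6, 18].
Every counter is home exactly when every cycle has completed a whole number of laps, i.e. after lcm(1, 2, 6, 18) = 18 out-shuffles.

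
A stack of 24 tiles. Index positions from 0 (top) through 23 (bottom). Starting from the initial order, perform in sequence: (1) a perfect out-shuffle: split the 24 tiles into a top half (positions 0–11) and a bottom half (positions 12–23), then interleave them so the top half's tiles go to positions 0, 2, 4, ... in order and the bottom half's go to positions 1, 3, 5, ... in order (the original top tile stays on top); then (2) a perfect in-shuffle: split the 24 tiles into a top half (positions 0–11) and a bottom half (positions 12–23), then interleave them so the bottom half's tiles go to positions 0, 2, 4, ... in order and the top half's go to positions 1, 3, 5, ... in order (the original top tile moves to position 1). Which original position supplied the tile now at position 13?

Undo the operations in reverse order, starting from position 13:
  undo op 2 (in-shuffle, from top half): 13 ← 6
  undo op 1 (out-shuffle, from top half): 6 ← 3
So the tile at position 13 came from original position 3.

3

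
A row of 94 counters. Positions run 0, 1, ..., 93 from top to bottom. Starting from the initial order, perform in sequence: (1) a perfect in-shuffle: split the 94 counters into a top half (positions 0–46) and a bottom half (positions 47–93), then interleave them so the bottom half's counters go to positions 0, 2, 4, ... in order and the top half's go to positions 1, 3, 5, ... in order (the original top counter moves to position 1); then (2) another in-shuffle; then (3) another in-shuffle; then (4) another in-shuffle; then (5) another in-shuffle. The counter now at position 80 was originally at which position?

52

Undo the operations in reverse order, starting from position 80:
  undo op 5 (in-shuffle, from bottom half): 80 ← 87
  undo op 4 (in-shuffle, from top half): 87 ← 43
  undo op 3 (in-shuffle, from top half): 43 ← 21
  undo op 2 (in-shuffle, from top half): 21 ← 10
  undo op 1 (in-shuffle, from bottom half): 10 ← 52
So the counter at position 80 came from original position 52.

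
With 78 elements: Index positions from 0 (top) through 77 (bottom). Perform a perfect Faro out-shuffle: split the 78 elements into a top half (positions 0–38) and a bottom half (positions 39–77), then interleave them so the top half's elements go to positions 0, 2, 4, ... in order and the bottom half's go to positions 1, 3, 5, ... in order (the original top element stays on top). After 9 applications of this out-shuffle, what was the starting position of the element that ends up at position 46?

Work backwards from position 46, undoing one out-shuffle at a time:
46 ← 23 ← 50 ← 25 ← 51 ← 64 ← 32 ← 16 ← 8 ← 4
So the element now at position 46 started at position 4.

4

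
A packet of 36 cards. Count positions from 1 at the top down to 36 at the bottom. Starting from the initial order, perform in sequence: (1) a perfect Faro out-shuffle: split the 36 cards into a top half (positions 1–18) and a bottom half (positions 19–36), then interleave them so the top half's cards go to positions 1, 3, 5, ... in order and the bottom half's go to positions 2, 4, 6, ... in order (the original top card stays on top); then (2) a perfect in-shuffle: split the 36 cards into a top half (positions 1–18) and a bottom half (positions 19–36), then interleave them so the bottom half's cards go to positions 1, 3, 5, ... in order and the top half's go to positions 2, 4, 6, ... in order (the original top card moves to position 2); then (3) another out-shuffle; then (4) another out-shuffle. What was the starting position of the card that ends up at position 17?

Undo the operations in reverse order, starting from position 17:
  undo op 4 (out-shuffle, from top half): 17 ← 9
  undo op 3 (out-shuffle, from top half): 9 ← 5
  undo op 2 (in-shuffle, from bottom half): 5 ← 21
  undo op 1 (out-shuffle, from top half): 21 ← 11
So the card at position 17 came from original position 11.

11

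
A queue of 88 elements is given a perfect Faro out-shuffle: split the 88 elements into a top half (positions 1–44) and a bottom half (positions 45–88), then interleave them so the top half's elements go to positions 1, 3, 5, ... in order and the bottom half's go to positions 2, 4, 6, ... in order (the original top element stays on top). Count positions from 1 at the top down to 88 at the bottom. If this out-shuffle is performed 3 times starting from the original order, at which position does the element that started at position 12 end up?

Track the element's position through each out-shuffle:
12 → 23 → 45 → 2

2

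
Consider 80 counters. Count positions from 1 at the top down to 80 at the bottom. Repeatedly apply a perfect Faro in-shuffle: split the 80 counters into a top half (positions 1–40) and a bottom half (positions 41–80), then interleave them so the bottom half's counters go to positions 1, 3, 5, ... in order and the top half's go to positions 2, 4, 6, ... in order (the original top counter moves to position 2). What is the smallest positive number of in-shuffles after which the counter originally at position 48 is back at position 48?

18

Follow position 48 under repeated in-shuffles:
48 → 15 → 30 → 60 → 39 → 78 → 75 → 69 → 57 → 33 → 66 → 51 → 21 → 42 → 3 → 6 → 12 → 24 → 48
It first returns after 18 in-shuffles.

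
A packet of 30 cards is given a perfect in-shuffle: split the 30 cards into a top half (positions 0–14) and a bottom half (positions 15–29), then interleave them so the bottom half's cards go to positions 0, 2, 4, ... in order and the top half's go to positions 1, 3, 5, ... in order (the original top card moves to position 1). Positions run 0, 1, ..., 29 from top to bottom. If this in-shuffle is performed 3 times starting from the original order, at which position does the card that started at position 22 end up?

28

Track the card's position through each in-shuffle:
22 → 14 → 29 → 28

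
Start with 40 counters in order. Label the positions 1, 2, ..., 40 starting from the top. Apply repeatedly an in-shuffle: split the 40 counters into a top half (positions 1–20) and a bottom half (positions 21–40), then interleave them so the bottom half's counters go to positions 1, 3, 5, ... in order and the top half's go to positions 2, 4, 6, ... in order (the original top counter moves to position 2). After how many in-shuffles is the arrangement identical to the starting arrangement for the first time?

20

The in-shuffle permutes the 40 positions with cycle lengths [20, 20].
Every counter is home exactly when every cycle has completed a whole number of laps, i.e. after lcm(20) = 20 in-shuffles.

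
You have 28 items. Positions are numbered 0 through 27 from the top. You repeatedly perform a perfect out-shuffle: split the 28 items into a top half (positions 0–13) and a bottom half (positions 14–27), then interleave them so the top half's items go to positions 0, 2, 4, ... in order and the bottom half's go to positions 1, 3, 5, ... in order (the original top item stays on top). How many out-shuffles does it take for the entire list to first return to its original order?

18

The out-shuffle permutes the 28 positions with cycle lengths [1, 1, 2, 6, 18].
Every item is home exactly when every cycle has completed a whole number of laps, i.e. after lcm(1, 2, 6, 18) = 18 out-shuffles.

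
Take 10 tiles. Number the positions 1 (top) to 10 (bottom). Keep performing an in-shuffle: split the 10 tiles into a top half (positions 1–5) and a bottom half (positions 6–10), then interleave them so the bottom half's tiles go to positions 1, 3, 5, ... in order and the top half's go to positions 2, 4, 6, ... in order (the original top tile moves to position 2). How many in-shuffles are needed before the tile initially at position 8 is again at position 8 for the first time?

10

Follow position 8 under repeated in-shuffles:
8 → 5 → 10 → 9 → 7 → 3 → 6 → 1 → 2 → 4 → 8
It first returns after 10 in-shuffles.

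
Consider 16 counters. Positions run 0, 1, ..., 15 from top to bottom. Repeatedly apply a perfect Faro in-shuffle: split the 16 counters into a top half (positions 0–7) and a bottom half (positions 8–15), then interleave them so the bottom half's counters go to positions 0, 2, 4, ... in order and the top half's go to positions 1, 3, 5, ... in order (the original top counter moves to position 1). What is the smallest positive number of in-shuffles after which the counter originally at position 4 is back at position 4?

Follow position 4 under repeated in-shuffles:
4 → 9 → 2 → 5 → 11 → 6 → 13 → 10 → 4
It first returns after 8 in-shuffles.

8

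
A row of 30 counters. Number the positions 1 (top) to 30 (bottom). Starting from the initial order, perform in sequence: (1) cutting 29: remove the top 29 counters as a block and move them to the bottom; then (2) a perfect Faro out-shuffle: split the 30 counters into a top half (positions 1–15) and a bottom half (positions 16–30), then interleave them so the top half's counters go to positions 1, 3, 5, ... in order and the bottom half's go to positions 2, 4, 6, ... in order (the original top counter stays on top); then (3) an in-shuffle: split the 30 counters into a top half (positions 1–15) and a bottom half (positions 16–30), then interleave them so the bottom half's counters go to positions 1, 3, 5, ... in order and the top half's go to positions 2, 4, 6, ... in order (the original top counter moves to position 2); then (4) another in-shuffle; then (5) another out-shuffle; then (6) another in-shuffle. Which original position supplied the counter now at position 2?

18

Undo the operations in reverse order, starting from position 2:
  undo op 6 (in-shuffle, from top half): 2 ← 1
  undo op 5 (out-shuffle, from top half): 1 ← 1
  undo op 4 (in-shuffle, from bottom half): 1 ← 16
  undo op 3 (in-shuffle, from top half): 16 ← 8
  undo op 2 (out-shuffle, from bottom half): 8 ← 19
  undo op 1 (cut 29): 19 ← 18
So the counter at position 2 came from original position 18.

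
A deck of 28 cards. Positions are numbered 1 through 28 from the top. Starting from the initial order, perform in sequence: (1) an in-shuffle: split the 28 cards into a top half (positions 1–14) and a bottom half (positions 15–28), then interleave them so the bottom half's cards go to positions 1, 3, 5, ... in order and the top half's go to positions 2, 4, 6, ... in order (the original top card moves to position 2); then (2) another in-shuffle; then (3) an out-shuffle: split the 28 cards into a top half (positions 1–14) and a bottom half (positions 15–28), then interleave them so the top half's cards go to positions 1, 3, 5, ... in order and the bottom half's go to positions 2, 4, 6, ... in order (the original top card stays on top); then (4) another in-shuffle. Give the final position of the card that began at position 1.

Track the card from position 1 forward through each operation:
  after op 1 (in-shuffle): 1 → 2
  after op 2 (in-shuffle): 2 → 4
  after op 3 (out-shuffle): 4 → 7
  after op 4 (in-shuffle): 7 → 14

14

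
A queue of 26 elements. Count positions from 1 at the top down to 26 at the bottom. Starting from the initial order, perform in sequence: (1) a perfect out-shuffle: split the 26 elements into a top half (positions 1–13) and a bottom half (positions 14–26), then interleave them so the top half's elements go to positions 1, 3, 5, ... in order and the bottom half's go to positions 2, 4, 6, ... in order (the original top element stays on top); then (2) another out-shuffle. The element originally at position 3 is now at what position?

Track the element from position 3 forward through each operation:
  after op 1 (out-shuffle): 3 → 5
  after op 2 (out-shuffle): 5 → 9

9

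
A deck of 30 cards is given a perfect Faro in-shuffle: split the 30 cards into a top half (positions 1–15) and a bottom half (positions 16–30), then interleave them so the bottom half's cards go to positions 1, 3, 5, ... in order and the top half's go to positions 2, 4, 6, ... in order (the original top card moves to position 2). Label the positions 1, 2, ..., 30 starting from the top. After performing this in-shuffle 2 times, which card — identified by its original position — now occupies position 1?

Work backwards from position 1, undoing one in-shuffle at a time:
1 ← 16 ← 8
So the card now at position 1 started at position 8.

8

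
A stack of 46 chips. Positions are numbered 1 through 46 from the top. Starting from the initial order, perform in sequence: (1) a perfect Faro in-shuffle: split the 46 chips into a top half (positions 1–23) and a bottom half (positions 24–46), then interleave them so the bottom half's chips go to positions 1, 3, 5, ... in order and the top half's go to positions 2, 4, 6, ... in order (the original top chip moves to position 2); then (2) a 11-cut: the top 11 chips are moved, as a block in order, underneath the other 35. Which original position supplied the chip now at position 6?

Undo the operations in reverse order, starting from position 6:
  undo op 2 (cut 11): 6 ← 17
  undo op 1 (in-shuffle, from bottom half): 17 ← 32
So the chip at position 6 came from original position 32.

32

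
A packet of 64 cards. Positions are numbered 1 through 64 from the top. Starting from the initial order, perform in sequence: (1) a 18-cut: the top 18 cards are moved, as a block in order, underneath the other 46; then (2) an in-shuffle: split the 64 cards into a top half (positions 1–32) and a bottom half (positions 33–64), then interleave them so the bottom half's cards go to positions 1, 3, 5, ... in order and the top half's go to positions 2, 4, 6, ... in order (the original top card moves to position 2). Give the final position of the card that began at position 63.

Track the card from position 63 forward through each operation:
  after op 1 (cut 18): 63 → 45
  after op 2 (in-shuffle): 45 → 25

25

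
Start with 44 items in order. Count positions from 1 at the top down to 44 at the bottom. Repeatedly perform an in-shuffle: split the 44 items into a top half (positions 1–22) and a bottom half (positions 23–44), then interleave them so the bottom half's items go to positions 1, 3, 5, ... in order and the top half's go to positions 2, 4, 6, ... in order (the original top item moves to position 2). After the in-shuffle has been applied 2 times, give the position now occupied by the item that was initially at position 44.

Track the item's position through each in-shuffle:
44 → 43 → 41

41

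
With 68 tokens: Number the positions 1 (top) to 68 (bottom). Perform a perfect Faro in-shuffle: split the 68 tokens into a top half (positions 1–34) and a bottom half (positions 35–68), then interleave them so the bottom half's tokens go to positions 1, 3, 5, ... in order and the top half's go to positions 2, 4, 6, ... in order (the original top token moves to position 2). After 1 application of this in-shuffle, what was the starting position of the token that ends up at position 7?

Work backwards from position 7, undoing one in-shuffle at a time:
7 ← 38
So the token now at position 7 started at position 38.

38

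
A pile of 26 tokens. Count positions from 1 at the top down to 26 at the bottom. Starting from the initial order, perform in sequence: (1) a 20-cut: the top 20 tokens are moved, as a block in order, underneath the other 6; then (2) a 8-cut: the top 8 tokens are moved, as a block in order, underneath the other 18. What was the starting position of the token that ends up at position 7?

Undo the operations in reverse order, starting from position 7:
  undo op 2 (cut 8): 7 ← 15
  undo op 1 (cut 20): 15 ← 9
So the token at position 7 came from original position 9.

9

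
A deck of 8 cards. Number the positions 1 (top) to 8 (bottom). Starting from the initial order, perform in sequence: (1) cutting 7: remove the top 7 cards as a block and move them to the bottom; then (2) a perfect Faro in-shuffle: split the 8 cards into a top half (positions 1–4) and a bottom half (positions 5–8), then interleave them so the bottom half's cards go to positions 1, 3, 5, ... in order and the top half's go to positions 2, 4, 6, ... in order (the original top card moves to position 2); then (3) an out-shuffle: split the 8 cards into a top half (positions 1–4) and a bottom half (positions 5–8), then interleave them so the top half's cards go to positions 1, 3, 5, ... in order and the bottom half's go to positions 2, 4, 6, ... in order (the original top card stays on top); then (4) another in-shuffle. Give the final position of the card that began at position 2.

Track the card from position 2 forward through each operation:
  after op 1 (cut 7): 2 → 3
  after op 2 (in-shuffle): 3 → 6
  after op 3 (out-shuffle): 6 → 4
  after op 4 (in-shuffle): 4 → 8

8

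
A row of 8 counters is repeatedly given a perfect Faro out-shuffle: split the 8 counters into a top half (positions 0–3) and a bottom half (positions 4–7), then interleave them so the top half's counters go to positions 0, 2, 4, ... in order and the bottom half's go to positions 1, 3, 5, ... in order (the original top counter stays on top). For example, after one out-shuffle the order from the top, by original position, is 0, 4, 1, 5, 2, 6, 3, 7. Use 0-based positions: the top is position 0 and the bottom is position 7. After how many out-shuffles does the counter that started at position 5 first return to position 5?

3

Follow position 5 under repeated out-shuffles:
5 → 3 → 6 → 5
It first returns after 3 out-shuffles.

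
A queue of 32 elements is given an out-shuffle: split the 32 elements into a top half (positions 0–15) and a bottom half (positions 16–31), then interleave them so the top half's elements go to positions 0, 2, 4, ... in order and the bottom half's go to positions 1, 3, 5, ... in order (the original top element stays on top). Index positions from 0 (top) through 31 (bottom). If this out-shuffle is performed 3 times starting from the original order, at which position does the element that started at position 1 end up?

8

Track the element's position through each out-shuffle:
1 → 2 → 4 → 8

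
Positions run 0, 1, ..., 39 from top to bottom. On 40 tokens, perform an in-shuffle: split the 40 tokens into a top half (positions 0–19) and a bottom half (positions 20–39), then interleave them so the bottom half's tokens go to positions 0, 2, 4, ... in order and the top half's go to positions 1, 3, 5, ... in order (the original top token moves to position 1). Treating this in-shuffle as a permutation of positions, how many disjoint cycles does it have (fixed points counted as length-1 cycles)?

2

Trace each unvisited position around until it returns:
(0 1 3 7 15 31 ... len 20) (2 5 11 23 6 13 ... len 20)
2 cycles in total.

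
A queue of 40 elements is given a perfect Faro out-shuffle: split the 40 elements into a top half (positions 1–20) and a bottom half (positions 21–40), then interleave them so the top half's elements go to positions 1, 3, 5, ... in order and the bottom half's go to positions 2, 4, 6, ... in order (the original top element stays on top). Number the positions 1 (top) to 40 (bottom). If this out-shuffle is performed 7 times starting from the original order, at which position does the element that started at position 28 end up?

25

Track the element's position through each out-shuffle:
28 → 16 → 31 → 22 → 4 → 7 → 13 → 25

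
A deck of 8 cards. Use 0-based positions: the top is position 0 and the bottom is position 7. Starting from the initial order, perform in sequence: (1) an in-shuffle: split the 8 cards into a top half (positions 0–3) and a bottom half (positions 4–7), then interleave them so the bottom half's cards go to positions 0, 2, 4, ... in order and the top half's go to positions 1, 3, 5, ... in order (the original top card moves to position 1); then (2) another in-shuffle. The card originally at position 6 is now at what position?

Track the card from position 6 forward through each operation:
  after op 1 (in-shuffle): 6 → 4
  after op 2 (in-shuffle): 4 → 0

0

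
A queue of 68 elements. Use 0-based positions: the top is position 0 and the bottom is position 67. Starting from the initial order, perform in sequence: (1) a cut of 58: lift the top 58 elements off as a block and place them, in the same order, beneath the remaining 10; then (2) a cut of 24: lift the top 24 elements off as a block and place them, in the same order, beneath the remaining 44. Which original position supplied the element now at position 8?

22

Undo the operations in reverse order, starting from position 8:
  undo op 2 (cut 24): 8 ← 32
  undo op 1 (cut 58): 32 ← 22
So the element at position 8 came from original position 22.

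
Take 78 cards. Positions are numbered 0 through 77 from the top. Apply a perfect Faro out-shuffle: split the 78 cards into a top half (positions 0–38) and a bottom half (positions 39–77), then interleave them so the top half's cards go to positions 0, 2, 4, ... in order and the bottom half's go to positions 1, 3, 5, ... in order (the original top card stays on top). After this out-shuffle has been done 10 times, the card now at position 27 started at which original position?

Work backwards from position 27, undoing one out-shuffle at a time:
27 ← 52 ← 26 ← 13 ← 45 ← 61 ← 69 ← 73 ← 75 ← 76 ← 38
So the card now at position 27 started at position 38.

38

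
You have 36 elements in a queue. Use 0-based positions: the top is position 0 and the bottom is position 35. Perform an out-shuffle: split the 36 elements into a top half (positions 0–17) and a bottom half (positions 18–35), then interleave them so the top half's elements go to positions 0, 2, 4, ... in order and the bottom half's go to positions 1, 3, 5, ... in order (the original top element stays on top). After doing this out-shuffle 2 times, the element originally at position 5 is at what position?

Track the element's position through each out-shuffle:
5 → 10 → 20

20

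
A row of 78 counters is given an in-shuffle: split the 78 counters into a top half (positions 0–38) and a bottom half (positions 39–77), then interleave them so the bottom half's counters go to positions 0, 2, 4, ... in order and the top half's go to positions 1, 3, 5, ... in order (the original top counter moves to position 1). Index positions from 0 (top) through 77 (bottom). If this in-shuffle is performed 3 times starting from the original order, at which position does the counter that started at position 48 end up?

75

Track the counter's position through each in-shuffle:
48 → 18 → 37 → 75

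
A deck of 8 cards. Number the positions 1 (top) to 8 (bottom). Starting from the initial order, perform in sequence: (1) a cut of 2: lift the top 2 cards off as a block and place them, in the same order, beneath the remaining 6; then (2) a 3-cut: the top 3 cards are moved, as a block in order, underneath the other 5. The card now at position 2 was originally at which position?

Undo the operations in reverse order, starting from position 2:
  undo op 2 (cut 3): 2 ← 5
  undo op 1 (cut 2): 5 ← 7
So the card at position 2 came from original position 7.

7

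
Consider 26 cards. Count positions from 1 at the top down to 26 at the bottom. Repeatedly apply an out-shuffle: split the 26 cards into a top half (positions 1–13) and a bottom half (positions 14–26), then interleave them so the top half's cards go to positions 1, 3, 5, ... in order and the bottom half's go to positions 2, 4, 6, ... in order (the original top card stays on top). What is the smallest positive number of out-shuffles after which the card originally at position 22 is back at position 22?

Follow position 22 under repeated out-shuffles:
22 → 18 → 10 → 19 → 12 → 23 → 20 → 14 → 2 → 3 → 5 → 9 → 17 → 8 → 15 → 4 → 7 → 13 → 25 → 24 → 22
It first returns after 20 out-shuffles.

20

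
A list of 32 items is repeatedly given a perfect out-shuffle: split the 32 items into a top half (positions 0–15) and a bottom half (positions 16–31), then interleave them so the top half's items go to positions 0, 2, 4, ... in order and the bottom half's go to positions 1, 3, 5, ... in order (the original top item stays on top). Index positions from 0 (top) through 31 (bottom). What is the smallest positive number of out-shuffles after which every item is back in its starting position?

The out-shuffle permutes the 32 positions with cycle lengths [1, 1, 5, 5, 5, 5, 5, 5].
Every item is home exactly when every cycle has completed a whole number of laps, i.e. after lcm(1, 5) = 5 out-shuffles.

5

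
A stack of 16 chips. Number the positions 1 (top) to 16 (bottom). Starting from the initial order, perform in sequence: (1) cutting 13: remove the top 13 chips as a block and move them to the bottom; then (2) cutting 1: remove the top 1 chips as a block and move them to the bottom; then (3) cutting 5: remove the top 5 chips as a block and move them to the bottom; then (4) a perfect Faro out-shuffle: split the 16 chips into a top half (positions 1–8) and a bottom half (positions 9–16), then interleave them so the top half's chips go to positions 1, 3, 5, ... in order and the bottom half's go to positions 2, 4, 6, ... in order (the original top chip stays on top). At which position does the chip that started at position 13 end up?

Track the chip from position 13 forward through each operation:
  after op 1 (cut 13): 13 → 16
  after op 2 (cut 1): 16 → 15
  after op 3 (cut 5): 15 → 10
  after op 4 (out-shuffle): 10 → 4

4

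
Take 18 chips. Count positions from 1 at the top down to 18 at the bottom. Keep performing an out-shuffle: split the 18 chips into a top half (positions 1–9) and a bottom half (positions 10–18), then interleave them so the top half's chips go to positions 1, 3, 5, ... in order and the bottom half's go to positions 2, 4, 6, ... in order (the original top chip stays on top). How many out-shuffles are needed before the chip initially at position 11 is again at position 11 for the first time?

8

Follow position 11 under repeated out-shuffles:
11 → 4 → 7 → 13 → 8 → 15 → 12 → 6 → 11
It first returns after 8 out-shuffles.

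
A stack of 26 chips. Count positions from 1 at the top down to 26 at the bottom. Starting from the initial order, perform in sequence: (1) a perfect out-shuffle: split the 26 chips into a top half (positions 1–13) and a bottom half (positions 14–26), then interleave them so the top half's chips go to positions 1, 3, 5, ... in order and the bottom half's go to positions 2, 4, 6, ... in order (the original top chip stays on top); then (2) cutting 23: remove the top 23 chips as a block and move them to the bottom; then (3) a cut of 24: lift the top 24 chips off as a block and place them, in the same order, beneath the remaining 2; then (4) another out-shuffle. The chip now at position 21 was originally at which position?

16

Undo the operations in reverse order, starting from position 21:
  undo op 4 (out-shuffle, from top half): 21 ← 11
  undo op 3 (cut 24): 11 ← 9
  undo op 2 (cut 23): 9 ← 6
  undo op 1 (out-shuffle, from bottom half): 6 ← 16
So the chip at position 21 came from original position 16.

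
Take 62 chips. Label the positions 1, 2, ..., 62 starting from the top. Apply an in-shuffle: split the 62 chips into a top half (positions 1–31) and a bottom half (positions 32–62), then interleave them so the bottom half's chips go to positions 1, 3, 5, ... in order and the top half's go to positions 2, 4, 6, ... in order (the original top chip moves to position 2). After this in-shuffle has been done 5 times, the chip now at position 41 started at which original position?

19

Work backwards from position 41, undoing one in-shuffle at a time:
41 ← 52 ← 26 ← 13 ← 38 ← 19
So the chip now at position 41 started at position 19.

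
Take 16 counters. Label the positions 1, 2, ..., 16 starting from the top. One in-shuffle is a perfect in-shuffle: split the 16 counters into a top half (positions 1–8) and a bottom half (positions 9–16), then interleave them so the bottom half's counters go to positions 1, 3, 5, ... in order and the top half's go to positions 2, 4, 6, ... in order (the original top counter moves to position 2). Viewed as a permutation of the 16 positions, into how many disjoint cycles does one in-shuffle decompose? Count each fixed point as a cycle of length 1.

Trace each unvisited position around until it returns:
(1 2 4 8 16 15 13 9) (3 6 12 7 14 11 5 10)
2 cycles in total.

2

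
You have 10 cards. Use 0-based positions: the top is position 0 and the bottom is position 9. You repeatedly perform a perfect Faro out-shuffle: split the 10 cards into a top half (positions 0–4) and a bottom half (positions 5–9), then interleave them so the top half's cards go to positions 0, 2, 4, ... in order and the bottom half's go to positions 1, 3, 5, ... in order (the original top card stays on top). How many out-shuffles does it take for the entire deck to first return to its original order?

6

The out-shuffle permutes the 10 positions with cycle lengths [1, 1, 2, 6].
Every card is home exactly when every cycle has completed a whole number of laps, i.e. after lcm(1, 2, 6) = 6 out-shuffles.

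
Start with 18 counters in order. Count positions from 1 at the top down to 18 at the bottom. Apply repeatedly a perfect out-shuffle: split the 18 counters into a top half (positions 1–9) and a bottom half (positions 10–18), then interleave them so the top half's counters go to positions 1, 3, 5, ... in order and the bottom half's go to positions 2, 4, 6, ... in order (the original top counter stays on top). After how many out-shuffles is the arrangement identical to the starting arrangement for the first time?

8

The out-shuffle permutes the 18 positions with cycle lengths [1, 1, 8, 8].
Every counter is home exactly when every cycle has completed a whole number of laps, i.e. after lcm(1, 8) = 8 out-shuffles.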